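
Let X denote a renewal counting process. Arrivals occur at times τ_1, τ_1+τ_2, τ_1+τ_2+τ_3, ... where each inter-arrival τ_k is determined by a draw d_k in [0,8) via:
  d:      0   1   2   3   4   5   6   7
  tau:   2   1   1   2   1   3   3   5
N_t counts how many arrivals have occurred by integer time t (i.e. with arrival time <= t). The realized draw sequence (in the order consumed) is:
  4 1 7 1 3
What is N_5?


2

draw d_1=4: τ_1=1, arrival time A_1=1
draw d_2=1: τ_2=1, arrival time A_2=2
draw d_3=7: τ_3=5, arrival time A_3=7
draw d_4=1: τ_4=1, arrival time A_4=8
draw d_5=3: τ_5=2, arrival time A_5=10
N_t over t=0..5: 0:0 1:1 2:2 3:2 4:2 5:2


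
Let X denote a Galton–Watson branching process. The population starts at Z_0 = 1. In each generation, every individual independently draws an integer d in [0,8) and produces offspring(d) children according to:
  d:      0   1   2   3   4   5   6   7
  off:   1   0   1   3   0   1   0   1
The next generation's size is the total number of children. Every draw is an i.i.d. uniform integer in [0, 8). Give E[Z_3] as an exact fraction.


343/512

Outcome values over d=0..7: [1, 0, 1, 3, 0, 1, 0, 1]
Σy = 7, Σy² = 13, M = 8
μ = 7/8 = 7/8,  σ² = 13/8 − (7/8)² = 55/64
E[Z_0] = 1
E[Z_1] = 7/8·E[Z_0] = 7/8
E[Z_2] = 7/8·E[Z_1] = 49/64
E[Z_3] = 7/8·E[Z_2] = 343/512


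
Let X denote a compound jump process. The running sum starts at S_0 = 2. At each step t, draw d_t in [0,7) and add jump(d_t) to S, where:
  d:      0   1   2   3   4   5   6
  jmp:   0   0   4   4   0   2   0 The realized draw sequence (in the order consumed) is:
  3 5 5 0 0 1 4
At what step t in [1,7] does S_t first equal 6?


t=0: S=2, d=3, jump=4, S_1=6
t=1: S=6, d=5, jump=2, S_2=8
t=2: S=8, d=5, jump=2, S_3=10
t=3: S=10, d=0, jump=0, S_4=10
t=4: S=10, d=0, jump=0, S_5=10
t=5: S=10, d=1, jump=0, S_6=10
t=6: S=10, d=4, jump=0, S_7=10

1


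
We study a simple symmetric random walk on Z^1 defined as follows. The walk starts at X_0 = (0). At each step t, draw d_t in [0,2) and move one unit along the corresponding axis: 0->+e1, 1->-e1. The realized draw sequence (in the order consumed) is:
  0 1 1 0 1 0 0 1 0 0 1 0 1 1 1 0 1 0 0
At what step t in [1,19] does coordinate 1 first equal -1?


3

t=0: X=(0), d=0 → +e1, X_1=(1)
t=1: X=(1), d=1 → -e1, X_2=(0)
t=2: X=(0), d=1 → -e1, X_3=(-1)
t=3: X=(-1), d=0 → +e1, X_4=(0)
t=4: X=(0), d=1 → -e1, X_5=(-1)
t=5: X=(-1), d=0 → +e1, X_6=(0)
t=6: X=(0), d=0 → +e1, X_7=(1)
t=7: X=(1), d=1 → -e1, X_8=(0)
t=8: X=(0), d=0 → +e1, X_9=(1)
t=9: X=(1), d=0 → +e1, X_10=(2)
t=10: X=(2), d=1 → -e1, X_11=(1)
t=11: X=(1), d=0 → +e1, X_12=(2)
t=12: X=(2), d=1 → -e1, X_13=(1)
t=13: X=(1), d=1 → -e1, X_14=(0)
t=14: X=(0), d=1 → -e1, X_15=(-1)
t=15: X=(-1), d=0 → +e1, X_16=(0)
t=16: X=(0), d=1 → -e1, X_17=(-1)
t=17: X=(-1), d=0 → +e1, X_18=(0)
t=18: X=(0), d=0 → +e1, X_19=(1)


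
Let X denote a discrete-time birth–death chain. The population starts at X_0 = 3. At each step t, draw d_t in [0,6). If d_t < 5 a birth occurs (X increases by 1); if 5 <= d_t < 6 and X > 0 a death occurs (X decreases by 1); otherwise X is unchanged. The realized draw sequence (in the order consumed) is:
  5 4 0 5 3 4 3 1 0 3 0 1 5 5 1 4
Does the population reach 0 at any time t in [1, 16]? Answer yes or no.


no

t=0: X=3, d=5 → death, X_1=2
t=1: X=2, d=4 → birth, X_2=3
t=2: X=3, d=0 → birth, X_3=4
t=3: X=4, d=5 → death, X_4=3
t=4: X=3, d=3 → birth, X_5=4
t=5: X=4, d=4 → birth, X_6=5
t=6: X=5, d=3 → birth, X_7=6
t=7: X=6, d=1 → birth, X_8=7
t=8: X=7, d=0 → birth, X_9=8
t=9: X=8, d=3 → birth, X_10=9
t=10: X=9, d=0 → birth, X_11=10
t=11: X=10, d=1 → birth, X_12=11
t=12: X=11, d=5 → death, X_13=10
t=13: X=10, d=5 → death, X_14=9
t=14: X=9, d=1 → birth, X_15=10
t=15: X=10, d=4 → birth, X_16=11


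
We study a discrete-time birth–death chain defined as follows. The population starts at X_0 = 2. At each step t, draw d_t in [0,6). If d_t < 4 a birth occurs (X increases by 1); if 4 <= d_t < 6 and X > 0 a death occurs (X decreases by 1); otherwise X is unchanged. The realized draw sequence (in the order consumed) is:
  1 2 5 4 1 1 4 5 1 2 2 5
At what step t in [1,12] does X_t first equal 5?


t=0: X=2, d=1 → birth, X_1=3
t=1: X=3, d=2 → birth, X_2=4
t=2: X=4, d=5 → death, X_3=3
t=3: X=3, d=4 → death, X_4=2
t=4: X=2, d=1 → birth, X_5=3
t=5: X=3, d=1 → birth, X_6=4
t=6: X=4, d=4 → death, X_7=3
t=7: X=3, d=5 → death, X_8=2
t=8: X=2, d=1 → birth, X_9=3
t=9: X=3, d=2 → birth, X_10=4
t=10: X=4, d=2 → birth, X_11=5
t=11: X=5, d=5 → death, X_12=4

11


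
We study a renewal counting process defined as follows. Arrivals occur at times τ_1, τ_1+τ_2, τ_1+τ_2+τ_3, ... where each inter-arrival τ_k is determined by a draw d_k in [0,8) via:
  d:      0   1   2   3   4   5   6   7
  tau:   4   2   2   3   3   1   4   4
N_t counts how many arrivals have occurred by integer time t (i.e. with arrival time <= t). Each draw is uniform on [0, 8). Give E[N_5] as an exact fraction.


48265/32768

Inter-arrival values over d=0..7: [4, 2, 2, 3, 3, 1, 4, 4]
Each d has probability 1/8, so the pmf of τ is: f(1) = 1/8, f(2) = 1/4, f(3) = 1/4, f(4) = 3/8
Renewal equation for m(n) = E[N_n]: condition on τ_1 = k (if k <= n, one arrival plus a fresh copy on the remaining n−k steps): m(n) = F(n) + Σ_{k<=n} f(k)·m(n−k), where F(n) = P(τ <= n) and m(0) = 0
m(1) = F(1) = 1/8
m(2) = F(2) + f(1)·m(1) = 3/8 + 1/8·1/8 = 25/64
m(3) = F(3) + f(1)·m(2) + f(2)·m(1) = 5/8 + 1/8·25/64 + 1/4·1/8 = 361/512
m(4) = F(4) + f(1)·m(3) + f(2)·m(2) + f(3)·m(1) = 1 + 1/8·361/512 + 1/4·25/64 + 1/4·1/8 = 4985/4096
m(5) = F(5) + f(1)·m(4) + f(2)·m(3) + f(3)·m(2) + f(4)·m(1) = 1 + 1/8·4985/4096 + 1/4·361/512 + 1/4·25/64 + 3/8·1/8 = 48265/32768
E[N_5] = m(5) = 48265/32768


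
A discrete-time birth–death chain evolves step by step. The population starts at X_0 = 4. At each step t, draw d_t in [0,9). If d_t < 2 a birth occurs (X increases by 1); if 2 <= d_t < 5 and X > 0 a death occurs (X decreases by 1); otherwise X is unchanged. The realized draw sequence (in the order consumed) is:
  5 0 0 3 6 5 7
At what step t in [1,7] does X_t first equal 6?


t=0: X=4, d=5 → hold, X_1=4
t=1: X=4, d=0 → birth, X_2=5
t=2: X=5, d=0 → birth, X_3=6
t=3: X=6, d=3 → death, X_4=5
t=4: X=5, d=6 → hold, X_5=5
t=5: X=5, d=5 → hold, X_6=5
t=6: X=5, d=7 → hold, X_7=5

3


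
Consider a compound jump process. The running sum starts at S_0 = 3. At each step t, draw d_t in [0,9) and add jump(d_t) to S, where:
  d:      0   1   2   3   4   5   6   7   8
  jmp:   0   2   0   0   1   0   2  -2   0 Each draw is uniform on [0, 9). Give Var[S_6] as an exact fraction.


8

Outcome values over d=0..8: [0, 2, 0, 0, 1, 0, 2, -2, 0]
Σy = 3, Σy² = 13, M = 9
μ = 3/9 = 1/3,  σ² = 13/9 − (1/3)² = 4/3
Independent increments: Var[S_6] = 6·σ² = 6·(4/3) = 8


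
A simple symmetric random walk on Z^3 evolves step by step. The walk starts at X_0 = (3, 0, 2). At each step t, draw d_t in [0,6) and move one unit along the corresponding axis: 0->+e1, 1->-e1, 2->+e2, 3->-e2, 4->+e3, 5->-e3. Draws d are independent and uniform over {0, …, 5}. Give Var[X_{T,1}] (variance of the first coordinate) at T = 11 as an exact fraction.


Outcome values over d=0..5: [1, -1, 0, 0, 0, 0]
Σy = 0, Σy² = 2, M = 6
μ = 0/6 = 0,  σ² = 2/6 − (0)² = 1/3
Independent increments: Var[X_11] = 11·σ² = 11·(1/3) = 11/3

11/3


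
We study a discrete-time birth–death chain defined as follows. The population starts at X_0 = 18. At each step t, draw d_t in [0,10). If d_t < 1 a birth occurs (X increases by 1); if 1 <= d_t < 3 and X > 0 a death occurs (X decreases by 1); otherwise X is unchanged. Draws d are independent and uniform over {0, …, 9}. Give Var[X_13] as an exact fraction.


377/100

X can drop by at most 1 per step and X_0 = 18 > T = 13, so X_t >= 18 − t >= 5 > 0 for every t <= 13: the floor at 0 (the 'and X > 0' condition) never binds. Hence X_13 = X_0 + Σ_{t<13} Y_t with i.i.d. increments Y_t = y(d_t) ∈ {+1, −1, 0}.
Outcome values over d=0..9: [1, -1, -1, 0, 0, 0, 0, 0, 0, 0]
Σy = -1, Σy² = 3, M = 10
μ = -1/10 = -1/10,  σ² = 3/10 − (-1/10)² = 29/100
Independent increments: Var[X_13] = 13·σ² = 13·(29/100) = 377/100


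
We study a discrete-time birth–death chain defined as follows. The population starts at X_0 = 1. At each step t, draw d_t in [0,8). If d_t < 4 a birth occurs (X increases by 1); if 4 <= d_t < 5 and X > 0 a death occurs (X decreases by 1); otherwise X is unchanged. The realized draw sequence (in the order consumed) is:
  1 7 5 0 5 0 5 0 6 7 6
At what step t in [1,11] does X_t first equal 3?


t=0: X=1, d=1 → birth, X_1=2
t=1: X=2, d=7 → hold, X_2=2
t=2: X=2, d=5 → hold, X_3=2
t=3: X=2, d=0 → birth, X_4=3
t=4: X=3, d=5 → hold, X_5=3
t=5: X=3, d=0 → birth, X_6=4
t=6: X=4, d=5 → hold, X_7=4
t=7: X=4, d=0 → birth, X_8=5
t=8: X=5, d=6 → hold, X_9=5
t=9: X=5, d=7 → hold, X_10=5
t=10: X=5, d=6 → hold, X_11=5

4


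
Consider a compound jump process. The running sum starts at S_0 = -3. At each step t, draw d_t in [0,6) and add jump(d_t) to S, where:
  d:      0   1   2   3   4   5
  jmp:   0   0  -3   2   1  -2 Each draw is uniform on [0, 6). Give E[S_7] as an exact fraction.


-16/3

Outcome values over d=0..5: [0, 0, -3, 2, 1, -2]
Σy = -2, Σy² = 18, M = 6
μ = -2/6 = -1/3,  σ² = 18/6 − (-1/3)² = 26/9
E[S_7] = -3 + 7·(-1/3) = -16/3


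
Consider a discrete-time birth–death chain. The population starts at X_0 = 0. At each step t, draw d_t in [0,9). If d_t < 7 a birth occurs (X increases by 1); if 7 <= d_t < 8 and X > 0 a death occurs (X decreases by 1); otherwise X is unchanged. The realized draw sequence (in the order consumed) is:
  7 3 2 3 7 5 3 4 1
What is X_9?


t=0: X=0, d=7 → hold, X_1=0
t=1: X=0, d=3 → birth, X_2=1
t=2: X=1, d=2 → birth, X_3=2
t=3: X=2, d=3 → birth, X_4=3
t=4: X=3, d=7 → death, X_5=2
t=5: X=2, d=5 → birth, X_6=3
t=6: X=3, d=3 → birth, X_7=4
t=7: X=4, d=4 → birth, X_8=5
t=8: X=5, d=1 → birth, X_9=6

6


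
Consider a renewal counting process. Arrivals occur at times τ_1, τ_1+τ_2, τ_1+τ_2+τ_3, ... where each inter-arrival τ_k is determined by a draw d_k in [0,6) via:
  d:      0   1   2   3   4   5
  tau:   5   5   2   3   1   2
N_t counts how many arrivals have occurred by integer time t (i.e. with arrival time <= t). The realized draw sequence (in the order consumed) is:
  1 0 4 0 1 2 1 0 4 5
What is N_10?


draw d_1=1: τ_1=5, arrival time A_1=5
draw d_2=0: τ_2=5, arrival time A_2=10
draw d_3=4: τ_3=1, arrival time A_3=11
draw d_4=0: τ_4=5, arrival time A_4=16
draw d_5=1: τ_5=5, arrival time A_5=21
draw d_6=2: τ_6=2, arrival time A_6=23
draw d_7=1: τ_7=5, arrival time A_7=28
draw d_8=0: τ_8=5, arrival time A_8=33
draw d_9=4: τ_9=1, arrival time A_9=34
draw d_10=5: τ_10=2, arrival time A_10=36
N_t over t=0..10: 0:0 1:0 2:0 3:0 4:0 5:1 6:1 7:1 8:1 9:1 10:2

2


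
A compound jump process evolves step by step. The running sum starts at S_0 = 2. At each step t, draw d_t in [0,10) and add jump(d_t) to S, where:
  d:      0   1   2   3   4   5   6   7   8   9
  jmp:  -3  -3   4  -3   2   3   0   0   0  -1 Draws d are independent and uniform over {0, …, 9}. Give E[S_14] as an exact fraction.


Outcome values over d=0..9: [-3, -3, 4, -3, 2, 3, 0, 0, 0, -1]
Σy = -1, Σy² = 57, M = 10
μ = -1/10 = -1/10,  σ² = 57/10 − (-1/10)² = 569/100
E[S_14] = 2 + 14·(-1/10) = 3/5

3/5


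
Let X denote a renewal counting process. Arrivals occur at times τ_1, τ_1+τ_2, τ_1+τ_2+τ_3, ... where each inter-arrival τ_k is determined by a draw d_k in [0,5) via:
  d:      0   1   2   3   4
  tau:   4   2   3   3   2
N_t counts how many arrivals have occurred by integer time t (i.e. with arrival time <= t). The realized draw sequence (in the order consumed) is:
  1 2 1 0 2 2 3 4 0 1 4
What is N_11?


draw d_1=1: τ_1=2, arrival time A_1=2
draw d_2=2: τ_2=3, arrival time A_2=5
draw d_3=1: τ_3=2, arrival time A_3=7
draw d_4=0: τ_4=4, arrival time A_4=11
draw d_5=2: τ_5=3, arrival time A_5=14
draw d_6=2: τ_6=3, arrival time A_6=17
draw d_7=3: τ_7=3, arrival time A_7=20
draw d_8=4: τ_8=2, arrival time A_8=22
draw d_9=0: τ_9=4, arrival time A_9=26
draw d_10=1: τ_10=2, arrival time A_10=28
draw d_11=4: τ_11=2, arrival time A_11=30
N_t over t=0..11: 0:0 1:0 2:1 3:1 4:1 5:2 6:2 7:3 8:3 9:3 10:3 11:4

4


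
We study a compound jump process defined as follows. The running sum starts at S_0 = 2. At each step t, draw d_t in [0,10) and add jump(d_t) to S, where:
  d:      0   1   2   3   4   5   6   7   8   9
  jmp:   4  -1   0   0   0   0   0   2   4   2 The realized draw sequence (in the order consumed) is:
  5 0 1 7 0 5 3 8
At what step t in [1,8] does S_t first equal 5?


t=0: S=2, d=5, jump=0, S_1=2
t=1: S=2, d=0, jump=4, S_2=6
t=2: S=6, d=1, jump=-1, S_3=5
t=3: S=5, d=7, jump=2, S_4=7
t=4: S=7, d=0, jump=4, S_5=11
t=5: S=11, d=5, jump=0, S_6=11
t=6: S=11, d=3, jump=0, S_7=11
t=7: S=11, d=8, jump=4, S_8=15

3


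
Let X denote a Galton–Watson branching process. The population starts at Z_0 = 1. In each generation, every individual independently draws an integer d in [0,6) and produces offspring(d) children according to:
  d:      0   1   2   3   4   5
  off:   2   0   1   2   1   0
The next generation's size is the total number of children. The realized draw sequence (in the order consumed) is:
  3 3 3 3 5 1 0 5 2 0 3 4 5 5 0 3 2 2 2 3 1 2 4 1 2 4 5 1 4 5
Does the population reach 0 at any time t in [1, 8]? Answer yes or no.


gen 0: Z_0=1, draws=[3], offspring=[2], Z_1=2
gen 1: Z_1=2, draws=[3, 3], offspring=[2, 2], Z_2=4
gen 2: Z_2=4, draws=[3, 5, 1, 0], offspring=[2, 0, 0, 2], Z_3=4
gen 3: Z_3=4, draws=[5, 2, 0, 3], offspring=[0, 1, 2, 2], Z_4=5
gen 4: Z_4=5, draws=[4, 5, 5, 0, 3], offspring=[1, 0, 0, 2, 2], Z_5=5
gen 5: Z_5=5, draws=[2, 2, 2, 3, 1], offspring=[1, 1, 1, 2, 0], Z_6=5
gen 6: Z_6=5, draws=[2, 4, 1, 2, 4], offspring=[1, 1, 0, 1, 1], Z_7=4
gen 7: Z_7=4, draws=[5, 1, 4, 5], offspring=[0, 0, 1, 0], Z_8=1

no


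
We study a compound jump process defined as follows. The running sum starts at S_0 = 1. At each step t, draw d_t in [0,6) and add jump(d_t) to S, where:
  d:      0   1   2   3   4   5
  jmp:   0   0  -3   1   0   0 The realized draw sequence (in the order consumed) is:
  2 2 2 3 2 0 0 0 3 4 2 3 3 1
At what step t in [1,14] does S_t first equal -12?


11

t=0: S=1, d=2, jump=-3, S_1=-2
t=1: S=-2, d=2, jump=-3, S_2=-5
t=2: S=-5, d=2, jump=-3, S_3=-8
t=3: S=-8, d=3, jump=1, S_4=-7
t=4: S=-7, d=2, jump=-3, S_5=-10
t=5: S=-10, d=0, jump=0, S_6=-10
t=6: S=-10, d=0, jump=0, S_7=-10
t=7: S=-10, d=0, jump=0, S_8=-10
t=8: S=-10, d=3, jump=1, S_9=-9
t=9: S=-9, d=4, jump=0, S_10=-9
t=10: S=-9, d=2, jump=-3, S_11=-12
t=11: S=-12, d=3, jump=1, S_12=-11
t=12: S=-11, d=3, jump=1, S_13=-10
t=13: S=-10, d=1, jump=0, S_14=-10


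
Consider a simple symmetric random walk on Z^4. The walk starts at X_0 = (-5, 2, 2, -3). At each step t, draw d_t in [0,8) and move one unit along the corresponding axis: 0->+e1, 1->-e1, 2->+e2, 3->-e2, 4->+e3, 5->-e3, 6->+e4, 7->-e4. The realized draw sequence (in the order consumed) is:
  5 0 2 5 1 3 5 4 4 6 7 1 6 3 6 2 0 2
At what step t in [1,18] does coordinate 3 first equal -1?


7

t=0: X=(-5, 2, 2, -3), d=5 → -e3, X_1=(-5, 2, 1, -3)
t=1: X=(-5, 2, 1, -3), d=0 → +e1, X_2=(-4, 2, 1, -3)
t=2: X=(-4, 2, 1, -3), d=2 → +e2, X_3=(-4, 3, 1, -3)
t=3: X=(-4, 3, 1, -3), d=5 → -e3, X_4=(-4, 3, 0, -3)
t=4: X=(-4, 3, 0, -3), d=1 → -e1, X_5=(-5, 3, 0, -3)
t=5: X=(-5, 3, 0, -3), d=3 → -e2, X_6=(-5, 2, 0, -3)
t=6: X=(-5, 2, 0, -3), d=5 → -e3, X_7=(-5, 2, -1, -3)
t=7: X=(-5, 2, -1, -3), d=4 → +e3, X_8=(-5, 2, 0, -3)
t=8: X=(-5, 2, 0, -3), d=4 → +e3, X_9=(-5, 2, 1, -3)
t=9: X=(-5, 2, 1, -3), d=6 → +e4, X_10=(-5, 2, 1, -2)
t=10: X=(-5, 2, 1, -2), d=7 → -e4, X_11=(-5, 2, 1, -3)
t=11: X=(-5, 2, 1, -3), d=1 → -e1, X_12=(-6, 2, 1, -3)
t=12: X=(-6, 2, 1, -3), d=6 → +e4, X_13=(-6, 2, 1, -2)
t=13: X=(-6, 2, 1, -2), d=3 → -e2, X_14=(-6, 1, 1, -2)
t=14: X=(-6, 1, 1, -2), d=6 → +e4, X_15=(-6, 1, 1, -1)
t=15: X=(-6, 1, 1, -1), d=2 → +e2, X_16=(-6, 2, 1, -1)
t=16: X=(-6, 2, 1, -1), d=0 → +e1, X_17=(-5, 2, 1, -1)
t=17: X=(-5, 2, 1, -1), d=2 → +e2, X_18=(-5, 3, 1, -1)


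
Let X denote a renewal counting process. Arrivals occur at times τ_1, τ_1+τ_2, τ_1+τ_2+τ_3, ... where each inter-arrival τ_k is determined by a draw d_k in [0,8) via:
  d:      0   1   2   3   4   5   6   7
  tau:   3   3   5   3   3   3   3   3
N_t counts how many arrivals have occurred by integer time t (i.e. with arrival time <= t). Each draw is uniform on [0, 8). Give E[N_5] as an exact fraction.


Inter-arrival values over d=0..7: [3, 3, 5, 3, 3, 3, 3, 3]
Each d has probability 1/8, so the pmf of τ is: f(3) = 7/8, f(5) = 1/8
Renewal equation for m(n) = E[N_n]: condition on τ_1 = k (if k <= n, one arrival plus a fresh copy on the remaining n−k steps): m(n) = F(n) + Σ_{k<=n} f(k)·m(n−k), where F(n) = P(τ <= n) and m(0) = 0
m(1) = F(1) = 0
m(2) = F(2) = 0
m(3) = F(3) = 7/8
m(4) = F(4) = 7/8
m(5) = F(5) = 1
E[N_5] = m(5) = 1

1


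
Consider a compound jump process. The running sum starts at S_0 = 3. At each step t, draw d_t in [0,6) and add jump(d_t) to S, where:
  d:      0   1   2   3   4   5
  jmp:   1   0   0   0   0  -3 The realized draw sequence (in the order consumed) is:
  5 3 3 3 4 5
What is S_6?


t=0: S=3, d=5, jump=-3, S_1=0
t=1: S=0, d=3, jump=0, S_2=0
t=2: S=0, d=3, jump=0, S_3=0
t=3: S=0, d=3, jump=0, S_4=0
t=4: S=0, d=4, jump=0, S_5=0
t=5: S=0, d=5, jump=-3, S_6=-3

-3


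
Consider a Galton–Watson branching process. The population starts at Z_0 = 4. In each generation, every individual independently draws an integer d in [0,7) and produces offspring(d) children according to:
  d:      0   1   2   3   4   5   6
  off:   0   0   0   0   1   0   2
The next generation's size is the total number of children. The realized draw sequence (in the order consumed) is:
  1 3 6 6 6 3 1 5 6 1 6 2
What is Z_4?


gen 0: Z_0=4, draws=[1, 3, 6, 6], offspring=[0, 0, 2, 2], Z_1=4
gen 1: Z_1=4, draws=[6, 3, 1, 5], offspring=[2, 0, 0, 0], Z_2=2
gen 2: Z_2=2, draws=[6, 1], offspring=[2, 0], Z_3=2
gen 3: Z_3=2, draws=[6, 2], offspring=[2, 0], Z_4=2

2


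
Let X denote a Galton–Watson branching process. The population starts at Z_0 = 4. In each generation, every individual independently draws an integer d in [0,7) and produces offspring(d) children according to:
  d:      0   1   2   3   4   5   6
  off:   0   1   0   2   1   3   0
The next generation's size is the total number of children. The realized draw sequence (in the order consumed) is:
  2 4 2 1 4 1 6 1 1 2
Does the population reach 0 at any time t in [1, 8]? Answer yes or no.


yes

gen 0: Z_0=4, draws=[2, 4, 2, 1], offspring=[0, 1, 0, 1], Z_1=2
gen 1: Z_1=2, draws=[4, 1], offspring=[1, 1], Z_2=2
gen 2: Z_2=2, draws=[6, 1], offspring=[0, 1], Z_3=1
gen 3: Z_3=1, draws=[1], offspring=[1], Z_4=1
gen 4: Z_4=1, draws=[2], offspring=[0], Z_5=0
gen 5: Z_5=0, draws=[], offspring=[], Z_6=0
gen 6: Z_6=0, draws=[], offspring=[], Z_7=0
gen 7: Z_7=0, draws=[], offspring=[], Z_8=0


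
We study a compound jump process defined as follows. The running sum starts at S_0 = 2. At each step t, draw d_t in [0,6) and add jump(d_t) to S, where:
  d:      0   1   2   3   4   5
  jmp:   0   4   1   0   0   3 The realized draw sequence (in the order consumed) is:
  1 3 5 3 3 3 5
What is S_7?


t=0: S=2, d=1, jump=4, S_1=6
t=1: S=6, d=3, jump=0, S_2=6
t=2: S=6, d=5, jump=3, S_3=9
t=3: S=9, d=3, jump=0, S_4=9
t=4: S=9, d=3, jump=0, S_5=9
t=5: S=9, d=3, jump=0, S_6=9
t=6: S=9, d=5, jump=3, S_7=12

12


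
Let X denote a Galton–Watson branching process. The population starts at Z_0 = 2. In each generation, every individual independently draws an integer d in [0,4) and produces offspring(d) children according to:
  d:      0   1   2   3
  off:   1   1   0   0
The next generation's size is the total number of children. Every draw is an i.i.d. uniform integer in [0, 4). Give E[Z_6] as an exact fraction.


Outcome values over d=0..3: [1, 1, 0, 0]
Σy = 2, Σy² = 2, M = 4
μ = 2/4 = 1/2,  σ² = 2/4 − (1/2)² = 1/4
E[Z_0] = 2
E[Z_1] = 1/2·E[Z_0] = 1
E[Z_2] = 1/2·E[Z_1] = 1/2
E[Z_3] = 1/2·E[Z_2] = 1/4
E[Z_4] = 1/2·E[Z_3] = 1/8
E[Z_5] = 1/2·E[Z_4] = 1/16
E[Z_6] = 1/2·E[Z_5] = 1/32

1/32


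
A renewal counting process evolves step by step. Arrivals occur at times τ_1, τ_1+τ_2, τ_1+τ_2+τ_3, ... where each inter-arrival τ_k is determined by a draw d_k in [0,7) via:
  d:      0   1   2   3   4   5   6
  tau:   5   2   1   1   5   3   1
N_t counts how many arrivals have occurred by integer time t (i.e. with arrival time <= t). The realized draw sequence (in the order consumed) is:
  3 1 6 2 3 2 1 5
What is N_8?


6

draw d_1=3: τ_1=1, arrival time A_1=1
draw d_2=1: τ_2=2, arrival time A_2=3
draw d_3=6: τ_3=1, arrival time A_3=4
draw d_4=2: τ_4=1, arrival time A_4=5
draw d_5=3: τ_5=1, arrival time A_5=6
draw d_6=2: τ_6=1, arrival time A_6=7
draw d_7=1: τ_7=2, arrival time A_7=9
draw d_8=5: τ_8=3, arrival time A_8=12
N_t over t=0..8: 0:0 1:1 2:1 3:2 4:3 5:4 6:5 7:6 8:6


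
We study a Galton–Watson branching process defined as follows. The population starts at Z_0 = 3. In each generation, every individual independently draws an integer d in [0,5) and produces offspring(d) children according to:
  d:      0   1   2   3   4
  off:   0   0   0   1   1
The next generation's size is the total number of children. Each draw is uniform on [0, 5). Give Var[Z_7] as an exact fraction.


Outcome values over d=0..4: [0, 0, 0, 1, 1]
Σy = 2, Σy² = 2, M = 5
μ = 2/5 = 2/5,  σ² = 2/5 − (2/5)² = 6/25
V_0 = 0, E_0 = 3
V_1 = 6/25·E_0 + (2/5)²·V_0 = 18/25;  E_1 = 6/5
V_2 = 6/25·E_1 + (2/5)²·V_1 = 252/625;  E_2 = 12/25
V_3 = 6/25·E_2 + (2/5)²·V_2 = 2808/15625;  E_3 = 24/125
V_4 = 6/25·E_3 + (2/5)²·V_3 = 29232/390625;  E_4 = 48/625
V_5 = 6/25·E_4 + (2/5)²·V_4 = 296928/9765625;  E_5 = 96/3125
V_6 = 6/25·E_5 + (2/5)²·V_5 = 2987712/244140625;  E_6 = 192/15625
V_7 = 6/25·E_6 + (2/5)²·V_6 = 29950848/6103515625;  E_7 = 384/78125

29950848/6103515625


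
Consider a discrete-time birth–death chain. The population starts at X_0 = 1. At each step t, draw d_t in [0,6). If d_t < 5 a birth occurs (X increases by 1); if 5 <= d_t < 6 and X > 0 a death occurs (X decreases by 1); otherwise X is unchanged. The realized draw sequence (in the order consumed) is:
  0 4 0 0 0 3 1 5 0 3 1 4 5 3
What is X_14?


11

t=0: X=1, d=0 → birth, X_1=2
t=1: X=2, d=4 → birth, X_2=3
t=2: X=3, d=0 → birth, X_3=4
t=3: X=4, d=0 → birth, X_4=5
t=4: X=5, d=0 → birth, X_5=6
t=5: X=6, d=3 → birth, X_6=7
t=6: X=7, d=1 → birth, X_7=8
t=7: X=8, d=5 → death, X_8=7
t=8: X=7, d=0 → birth, X_9=8
t=9: X=8, d=3 → birth, X_10=9
t=10: X=9, d=1 → birth, X_11=10
t=11: X=10, d=4 → birth, X_12=11
t=12: X=11, d=5 → death, X_13=10
t=13: X=10, d=3 → birth, X_14=11


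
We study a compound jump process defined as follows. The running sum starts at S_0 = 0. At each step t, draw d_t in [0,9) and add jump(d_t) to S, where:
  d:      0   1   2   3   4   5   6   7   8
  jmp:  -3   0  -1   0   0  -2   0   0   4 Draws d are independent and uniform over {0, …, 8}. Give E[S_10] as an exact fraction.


Outcome values over d=0..8: [-3, 0, -1, 0, 0, -2, 0, 0, 4]
Σy = -2, Σy² = 30, M = 9
μ = -2/9 = -2/9,  σ² = 30/9 − (-2/9)² = 266/81
E[S_10] = 0 + 10·(-2/9) = -20/9

-20/9


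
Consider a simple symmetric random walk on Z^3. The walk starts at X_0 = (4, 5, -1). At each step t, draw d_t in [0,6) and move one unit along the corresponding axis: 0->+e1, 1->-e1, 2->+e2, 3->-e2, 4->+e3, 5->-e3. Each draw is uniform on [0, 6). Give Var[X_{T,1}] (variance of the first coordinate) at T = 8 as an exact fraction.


Outcome values over d=0..5: [1, -1, 0, 0, 0, 0]
Σy = 0, Σy² = 2, M = 6
μ = 0/6 = 0,  σ² = 2/6 − (0)² = 1/3
Independent increments: Var[X_8] = 8·σ² = 8·(1/3) = 8/3

8/3


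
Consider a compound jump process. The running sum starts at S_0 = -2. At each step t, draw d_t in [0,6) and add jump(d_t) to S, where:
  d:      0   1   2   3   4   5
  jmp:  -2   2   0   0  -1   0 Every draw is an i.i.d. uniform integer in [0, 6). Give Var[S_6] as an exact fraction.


53/6

Outcome values over d=0..5: [-2, 2, 0, 0, -1, 0]
Σy = -1, Σy² = 9, M = 6
μ = -1/6 = -1/6,  σ² = 9/6 − (-1/6)² = 53/36
Independent increments: Var[S_6] = 6·σ² = 6·(53/36) = 53/6


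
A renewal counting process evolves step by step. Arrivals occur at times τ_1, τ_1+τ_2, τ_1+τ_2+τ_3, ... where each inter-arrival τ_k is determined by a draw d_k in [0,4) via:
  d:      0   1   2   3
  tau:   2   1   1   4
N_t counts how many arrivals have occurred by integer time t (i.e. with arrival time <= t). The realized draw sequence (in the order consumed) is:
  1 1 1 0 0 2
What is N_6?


draw d_1=1: τ_1=1, arrival time A_1=1
draw d_2=1: τ_2=1, arrival time A_2=2
draw d_3=1: τ_3=1, arrival time A_3=3
draw d_4=0: τ_4=2, arrival time A_4=5
draw d_5=0: τ_5=2, arrival time A_5=7
draw d_6=2: τ_6=1, arrival time A_6=8
N_t over t=0..6: 0:0 1:1 2:2 3:3 4:3 5:4 6:4

4


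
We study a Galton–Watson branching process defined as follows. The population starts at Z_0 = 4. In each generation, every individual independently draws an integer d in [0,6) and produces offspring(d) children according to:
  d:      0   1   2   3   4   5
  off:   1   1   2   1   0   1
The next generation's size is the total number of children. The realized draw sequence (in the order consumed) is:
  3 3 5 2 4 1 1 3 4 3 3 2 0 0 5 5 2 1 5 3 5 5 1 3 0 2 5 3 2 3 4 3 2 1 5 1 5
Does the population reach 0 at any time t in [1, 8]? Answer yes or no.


gen 0: Z_0=4, draws=[3, 3, 5, 2], offspring=[1, 1, 1, 2], Z_1=5
gen 1: Z_1=5, draws=[4, 1, 1, 3, 4], offspring=[0, 1, 1, 1, 0], Z_2=3
gen 2: Z_2=3, draws=[3, 3, 2], offspring=[1, 1, 2], Z_3=4
gen 3: Z_3=4, draws=[0, 0, 5, 5], offspring=[1, 1, 1, 1], Z_4=4
gen 4: Z_4=4, draws=[2, 1, 5, 3], offspring=[2, 1, 1, 1], Z_5=5
gen 5: Z_5=5, draws=[5, 5, 1, 3, 0], offspring=[1, 1, 1, 1, 1], Z_6=5
gen 6: Z_6=5, draws=[2, 5, 3, 2, 3], offspring=[2, 1, 1, 2, 1], Z_7=7
gen 7: Z_7=7, draws=[4, 3, 2, 1, 5, 1, 5], offspring=[0, 1, 2, 1, 1, 1, 1], Z_8=7

no


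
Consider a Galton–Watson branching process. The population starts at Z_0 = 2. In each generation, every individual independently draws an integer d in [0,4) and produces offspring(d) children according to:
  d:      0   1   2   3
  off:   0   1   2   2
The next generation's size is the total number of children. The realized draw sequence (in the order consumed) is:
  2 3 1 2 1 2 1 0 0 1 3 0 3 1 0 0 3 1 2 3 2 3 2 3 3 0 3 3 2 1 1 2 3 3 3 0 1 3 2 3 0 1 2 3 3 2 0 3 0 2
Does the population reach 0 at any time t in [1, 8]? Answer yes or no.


no

gen 0: Z_0=2, draws=[2, 3], offspring=[2, 2], Z_1=4
gen 1: Z_1=4, draws=[1, 2, 1, 2], offspring=[1, 2, 1, 2], Z_2=6
gen 2: Z_2=6, draws=[1, 0, 0, 1, 3, 0], offspring=[1, 0, 0, 1, 2, 0], Z_3=4
gen 3: Z_3=4, draws=[3, 1, 0, 0], offspring=[2, 1, 0, 0], Z_4=3
gen 4: Z_4=3, draws=[3, 1, 2], offspring=[2, 1, 2], Z_5=5
gen 5: Z_5=5, draws=[3, 2, 3, 2, 3], offspring=[2, 2, 2, 2, 2], Z_6=10
gen 6: Z_6=10, draws=[3, 0, 3, 3, 2, 1, 1, 2, 3, 3], offspring=[2, 0, 2, 2, 2, 1, 1, 2, 2, 2], Z_7=16
gen 7: Z_7=16, draws=[3, 0, 1, 3, 2, 3, 0, 1, 2, 3, 3, 2, 0, 3, 0, 2], offspring=[2, 0, 1, 2, 2, 2, 0, 1, 2, 2, 2, 2, 0, 2, 0, 2], Z_8=22


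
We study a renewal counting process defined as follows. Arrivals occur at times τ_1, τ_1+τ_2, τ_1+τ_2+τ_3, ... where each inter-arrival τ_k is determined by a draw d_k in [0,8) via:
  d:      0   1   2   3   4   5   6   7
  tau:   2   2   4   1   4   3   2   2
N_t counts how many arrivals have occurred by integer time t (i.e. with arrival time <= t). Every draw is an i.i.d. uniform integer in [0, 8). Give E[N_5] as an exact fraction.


Inter-arrival values over d=0..7: [2, 2, 4, 1, 4, 3, 2, 2]
Each d has probability 1/8, so the pmf of τ is: f(1) = 1/8, f(2) = 1/2, f(3) = 1/8, f(4) = 1/4
Renewal equation for m(n) = E[N_n]: condition on τ_1 = k (if k <= n, one arrival plus a fresh copy on the remaining n−k steps): m(n) = F(n) + Σ_{k<=n} f(k)·m(n−k), where F(n) = P(τ <= n) and m(0) = 0
m(1) = F(1) = 1/8
m(2) = F(2) + f(1)·m(1) = 5/8 + 1/8·1/8 = 41/64
m(3) = F(3) + f(1)·m(2) + f(2)·m(1) = 3/4 + 1/8·41/64 + 1/2·1/8 = 457/512
m(4) = F(4) + f(1)·m(3) + f(2)·m(2) + f(3)·m(1) = 1 + 1/8·457/512 + 1/2·41/64 + 1/8·1/8 = 5929/4096
m(5) = F(5) + f(1)·m(4) + f(2)·m(3) + f(3)·m(2) + f(4)·m(1) = 1 + 1/8·5929/4096 + 1/2·457/512 + 1/8·41/64 + 1/4·1/8 = 56969/32768
E[N_5] = m(5) = 56969/32768

56969/32768


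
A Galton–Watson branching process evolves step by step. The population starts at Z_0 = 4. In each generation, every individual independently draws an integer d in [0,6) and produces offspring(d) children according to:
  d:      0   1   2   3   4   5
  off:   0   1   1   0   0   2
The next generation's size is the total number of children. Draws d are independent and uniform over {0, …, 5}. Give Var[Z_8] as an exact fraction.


Outcome values over d=0..5: [0, 1, 1, 0, 0, 2]
Σy = 4, Σy² = 6, M = 6
μ = 4/6 = 2/3,  σ² = 6/6 − (2/3)² = 5/9
V_0 = 0, E_0 = 4
V_1 = 5/9·E_0 + (2/3)²·V_0 = 20/9;  E_1 = 8/3
V_2 = 5/9·E_1 + (2/3)²·V_1 = 200/81;  E_2 = 16/9
V_3 = 5/9·E_2 + (2/3)²·V_2 = 1520/729;  E_3 = 32/27
V_4 = 5/9·E_3 + (2/3)²·V_3 = 10400/6561;  E_4 = 64/81
V_5 = 5/9·E_4 + (2/3)²·V_4 = 67520/59049;  E_5 = 128/243
V_6 = 5/9·E_5 + (2/3)²·V_5 = 425600/531441;  E_6 = 256/729
V_7 = 5/9·E_6 + (2/3)²·V_6 = 2635520/4782969;  E_7 = 512/2187
V_8 = 5/9·E_7 + (2/3)²·V_7 = 16140800/43046721;  E_8 = 1024/6561

16140800/43046721


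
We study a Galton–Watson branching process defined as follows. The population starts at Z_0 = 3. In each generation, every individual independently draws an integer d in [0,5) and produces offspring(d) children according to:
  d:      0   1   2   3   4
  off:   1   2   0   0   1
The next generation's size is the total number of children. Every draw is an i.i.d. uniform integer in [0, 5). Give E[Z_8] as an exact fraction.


Outcome values over d=0..4: [1, 2, 0, 0, 1]
Σy = 4, Σy² = 6, M = 5
μ = 4/5 = 4/5,  σ² = 6/5 − (4/5)² = 14/25
E[Z_0] = 3
E[Z_1] = 4/5·E[Z_0] = 12/5
E[Z_2] = 4/5·E[Z_1] = 48/25
E[Z_3] = 4/5·E[Z_2] = 192/125
E[Z_4] = 4/5·E[Z_3] = 768/625
E[Z_5] = 4/5·E[Z_4] = 3072/3125
E[Z_6] = 4/5·E[Z_5] = 12288/15625
E[Z_7] = 4/5·E[Z_6] = 49152/78125
E[Z_8] = 4/5·E[Z_7] = 196608/390625

196608/390625


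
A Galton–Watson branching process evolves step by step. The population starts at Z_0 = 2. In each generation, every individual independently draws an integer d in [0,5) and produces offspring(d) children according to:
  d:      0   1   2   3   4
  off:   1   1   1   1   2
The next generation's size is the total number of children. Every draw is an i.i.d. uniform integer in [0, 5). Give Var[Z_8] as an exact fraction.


Outcome values over d=0..4: [1, 1, 1, 1, 2]
Σy = 6, Σy² = 8, M = 5
μ = 6/5 = 6/5,  σ² = 8/5 − (6/5)² = 4/25
V_0 = 0, E_0 = 2
V_1 = 4/25·E_0 + (6/5)²·V_0 = 8/25;  E_1 = 12/5
V_2 = 4/25·E_1 + (6/5)²·V_1 = 528/625;  E_2 = 72/25
V_3 = 4/25·E_2 + (6/5)²·V_2 = 26208/15625;  E_3 = 432/125
V_4 = 4/25·E_3 + (6/5)²·V_3 = 1159488/390625;  E_4 = 2592/625
V_5 = 4/25·E_4 + (6/5)²·V_4 = 48221568/9765625;  E_5 = 15552/3125
V_6 = 4/25·E_5 + (6/5)²·V_5 = 1930376448/244140625;  E_6 = 93312/15625
V_7 = 4/25·E_6 + (6/5)²·V_6 = 75325552128/6103515625;  E_7 = 559872/78125
V_8 = 4/25·E_7 + (6/5)²·V_7 = 2886679876608/152587890625;  E_8 = 3359232/390625

2886679876608/152587890625


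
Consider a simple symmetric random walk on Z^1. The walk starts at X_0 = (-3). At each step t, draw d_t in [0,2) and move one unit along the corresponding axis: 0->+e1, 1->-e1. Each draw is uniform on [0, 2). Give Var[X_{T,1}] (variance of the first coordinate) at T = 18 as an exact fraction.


Outcome values over d=0..1: [1, -1]
Σy = 0, Σy² = 2, M = 2
μ = 0/2 = 0,  σ² = 2/2 − (0)² = 1
Independent increments: Var[X_18] = 18·σ² = 18·(1) = 18

18


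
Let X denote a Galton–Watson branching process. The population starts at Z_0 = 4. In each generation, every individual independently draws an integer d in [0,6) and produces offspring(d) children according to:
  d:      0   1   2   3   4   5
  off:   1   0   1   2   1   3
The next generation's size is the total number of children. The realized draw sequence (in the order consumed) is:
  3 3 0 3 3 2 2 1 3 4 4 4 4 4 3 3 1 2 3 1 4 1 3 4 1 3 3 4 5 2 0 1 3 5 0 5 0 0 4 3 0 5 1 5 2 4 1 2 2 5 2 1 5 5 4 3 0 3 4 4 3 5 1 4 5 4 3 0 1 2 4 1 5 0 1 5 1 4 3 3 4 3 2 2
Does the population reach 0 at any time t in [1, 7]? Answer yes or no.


no

gen 0: Z_0=4, draws=[3, 3, 0, 3], offspring=[2, 2, 1, 2], Z_1=7
gen 1: Z_1=7, draws=[3, 2, 2, 1, 3, 4, 4], offspring=[2, 1, 1, 0, 2, 1, 1], Z_2=8
gen 2: Z_2=8, draws=[4, 4, 4, 3, 3, 1, 2, 3], offspring=[1, 1, 1, 2, 2, 0, 1, 2], Z_3=10
gen 3: Z_3=10, draws=[1, 4, 1, 3, 4, 1, 3, 3, 4, 5], offspring=[0, 1, 0, 2, 1, 0, 2, 2, 1, 3], Z_4=12
gen 4: Z_4=12, draws=[2, 0, 1, 3, 5, 0, 5, 0, 0, 4, 3, 0], offspring=[1, 1, 0, 2, 3, 1, 3, 1, 1, 1, 2, 1], Z_5=17
gen 5: Z_5=17, draws=[5, 1, 5, 2, 4, 1, 2, 2, 5, 2, 1, 5, 5, 4, 3, 0, 3], offspring=[3, 0, 3, 1, 1, 0, 1, 1, 3, 1, 0, 3, 3, 1, 2, 1, 2], Z_6=26
gen 6: Z_6=26, draws=[4, 4, 3, 5, 1, 4, 5, 4, 3, 0, 1, 2, 4, 1, 5, 0, 1, 5, 1, 4, 3, 3, 4, 3, 2, 2], offspring=[1, 1, 2, 3, 0, 1, 3, 1, 2, 1, 0, 1, 1, 0, 3, 1, 0, 3, 0, 1, 2, 2, 1, 2, 1, 1], Z_7=34


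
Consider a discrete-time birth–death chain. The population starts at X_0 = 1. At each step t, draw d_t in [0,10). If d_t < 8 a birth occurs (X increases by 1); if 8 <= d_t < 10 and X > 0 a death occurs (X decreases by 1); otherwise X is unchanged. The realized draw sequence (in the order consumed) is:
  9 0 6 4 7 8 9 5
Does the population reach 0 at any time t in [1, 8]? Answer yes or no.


yes

t=0: X=1, d=9 → death, X_1=0
t=1: X=0, d=0 → birth, X_2=1
t=2: X=1, d=6 → birth, X_3=2
t=3: X=2, d=4 → birth, X_4=3
t=4: X=3, d=7 → birth, X_5=4
t=5: X=4, d=8 → death, X_6=3
t=6: X=3, d=9 → death, X_7=2
t=7: X=2, d=5 → birth, X_8=3


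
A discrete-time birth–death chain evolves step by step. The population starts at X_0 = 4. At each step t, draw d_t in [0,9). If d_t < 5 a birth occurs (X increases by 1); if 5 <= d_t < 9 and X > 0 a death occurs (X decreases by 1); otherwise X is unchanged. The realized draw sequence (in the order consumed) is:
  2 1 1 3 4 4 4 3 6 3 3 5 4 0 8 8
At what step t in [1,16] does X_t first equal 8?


t=0: X=4, d=2 → birth, X_1=5
t=1: X=5, d=1 → birth, X_2=6
t=2: X=6, d=1 → birth, X_3=7
t=3: X=7, d=3 → birth, X_4=8
t=4: X=8, d=4 → birth, X_5=9
t=5: X=9, d=4 → birth, X_6=10
t=6: X=10, d=4 → birth, X_7=11
t=7: X=11, d=3 → birth, X_8=12
t=8: X=12, d=6 → death, X_9=11
t=9: X=11, d=3 → birth, X_10=12
t=10: X=12, d=3 → birth, X_11=13
t=11: X=13, d=5 → death, X_12=12
t=12: X=12, d=4 → birth, X_13=13
t=13: X=13, d=0 → birth, X_14=14
t=14: X=14, d=8 → death, X_15=13
t=15: X=13, d=8 → death, X_16=12

4


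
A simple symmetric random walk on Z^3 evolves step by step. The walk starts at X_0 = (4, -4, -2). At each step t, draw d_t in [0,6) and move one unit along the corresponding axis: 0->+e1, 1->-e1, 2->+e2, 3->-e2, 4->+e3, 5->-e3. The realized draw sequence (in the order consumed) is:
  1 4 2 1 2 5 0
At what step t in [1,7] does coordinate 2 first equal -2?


5

t=0: X=(4, -4, -2), d=1 → -e1, X_1=(3, -4, -2)
t=1: X=(3, -4, -2), d=4 → +e3, X_2=(3, -4, -1)
t=2: X=(3, -4, -1), d=2 → +e2, X_3=(3, -3, -1)
t=3: X=(3, -3, -1), d=1 → -e1, X_4=(2, -3, -1)
t=4: X=(2, -3, -1), d=2 → +e2, X_5=(2, -2, -1)
t=5: X=(2, -2, -1), d=5 → -e3, X_6=(2, -2, -2)
t=6: X=(2, -2, -2), d=0 → +e1, X_7=(3, -2, -2)


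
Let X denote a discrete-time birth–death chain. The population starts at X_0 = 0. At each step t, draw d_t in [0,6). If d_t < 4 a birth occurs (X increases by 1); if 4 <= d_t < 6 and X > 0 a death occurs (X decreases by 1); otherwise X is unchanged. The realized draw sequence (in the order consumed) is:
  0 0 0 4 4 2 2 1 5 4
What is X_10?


2

t=0: X=0, d=0 → birth, X_1=1
t=1: X=1, d=0 → birth, X_2=2
t=2: X=2, d=0 → birth, X_3=3
t=3: X=3, d=4 → death, X_4=2
t=4: X=2, d=4 → death, X_5=1
t=5: X=1, d=2 → birth, X_6=2
t=6: X=2, d=2 → birth, X_7=3
t=7: X=3, d=1 → birth, X_8=4
t=8: X=4, d=5 → death, X_9=3
t=9: X=3, d=4 → death, X_10=2


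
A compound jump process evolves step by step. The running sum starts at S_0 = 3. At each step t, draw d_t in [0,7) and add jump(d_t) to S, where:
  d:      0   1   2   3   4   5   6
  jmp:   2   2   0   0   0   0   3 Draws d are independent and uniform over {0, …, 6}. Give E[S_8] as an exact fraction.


Outcome values over d=0..6: [2, 2, 0, 0, 0, 0, 3]
Σy = 7, Σy² = 17, M = 7
μ = 7/7 = 1,  σ² = 17/7 − (1)² = 10/7
E[S_8] = 3 + 8·(1) = 11

11


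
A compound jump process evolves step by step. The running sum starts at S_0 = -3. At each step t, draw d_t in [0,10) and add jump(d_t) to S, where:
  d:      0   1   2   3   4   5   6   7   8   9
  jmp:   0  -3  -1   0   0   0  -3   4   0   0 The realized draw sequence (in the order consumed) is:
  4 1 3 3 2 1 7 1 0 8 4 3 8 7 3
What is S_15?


t=0: S=-3, d=4, jump=0, S_1=-3
t=1: S=-3, d=1, jump=-3, S_2=-6
t=2: S=-6, d=3, jump=0, S_3=-6
t=3: S=-6, d=3, jump=0, S_4=-6
t=4: S=-6, d=2, jump=-1, S_5=-7
t=5: S=-7, d=1, jump=-3, S_6=-10
t=6: S=-10, d=7, jump=4, S_7=-6
t=7: S=-6, d=1, jump=-3, S_8=-9
t=8: S=-9, d=0, jump=0, S_9=-9
t=9: S=-9, d=8, jump=0, S_10=-9
t=10: S=-9, d=4, jump=0, S_11=-9
t=11: S=-9, d=3, jump=0, S_12=-9
t=12: S=-9, d=8, jump=0, S_13=-9
t=13: S=-9, d=7, jump=4, S_14=-5
t=14: S=-5, d=3, jump=0, S_15=-5

-5


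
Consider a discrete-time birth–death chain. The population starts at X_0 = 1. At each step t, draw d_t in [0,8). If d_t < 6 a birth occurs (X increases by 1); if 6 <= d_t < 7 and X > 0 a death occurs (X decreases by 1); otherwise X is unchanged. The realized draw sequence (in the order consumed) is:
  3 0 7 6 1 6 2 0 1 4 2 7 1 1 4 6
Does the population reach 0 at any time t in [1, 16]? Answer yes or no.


t=0: X=1, d=3 → birth, X_1=2
t=1: X=2, d=0 → birth, X_2=3
t=2: X=3, d=7 → hold, X_3=3
t=3: X=3, d=6 → death, X_4=2
t=4: X=2, d=1 → birth, X_5=3
t=5: X=3, d=6 → death, X_6=2
t=6: X=2, d=2 → birth, X_7=3
t=7: X=3, d=0 → birth, X_8=4
t=8: X=4, d=1 → birth, X_9=5
t=9: X=5, d=4 → birth, X_10=6
t=10: X=6, d=2 → birth, X_11=7
t=11: X=7, d=7 → hold, X_12=7
t=12: X=7, d=1 → birth, X_13=8
t=13: X=8, d=1 → birth, X_14=9
t=14: X=9, d=4 → birth, X_15=10
t=15: X=10, d=6 → death, X_16=9

no


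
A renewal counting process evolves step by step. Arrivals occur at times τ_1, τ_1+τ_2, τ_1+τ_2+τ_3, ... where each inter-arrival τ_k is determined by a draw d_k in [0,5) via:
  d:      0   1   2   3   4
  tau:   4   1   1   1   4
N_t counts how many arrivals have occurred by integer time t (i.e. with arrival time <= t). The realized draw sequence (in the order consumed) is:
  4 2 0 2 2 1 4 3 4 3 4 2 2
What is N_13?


6

draw d_1=4: τ_1=4, arrival time A_1=4
draw d_2=2: τ_2=1, arrival time A_2=5
draw d_3=0: τ_3=4, arrival time A_3=9
draw d_4=2: τ_4=1, arrival time A_4=10
draw d_5=2: τ_5=1, arrival time A_5=11
draw d_6=1: τ_6=1, arrival time A_6=12
draw d_7=4: τ_7=4, arrival time A_7=16
draw d_8=3: τ_8=1, arrival time A_8=17
draw d_9=4: τ_9=4, arrival time A_9=21
draw d_10=3: τ_10=1, arrival time A_10=22
draw d_11=4: τ_11=4, arrival time A_11=26
draw d_12=2: τ_12=1, arrival time A_12=27
draw d_13=2: τ_13=1, arrival time A_13=28
N_t over t=0..13: 0:0 1:0 2:0 3:0 4:1 5:2 6:2 7:2 8:2 9:3 10:4 11:5 12:6 13:6


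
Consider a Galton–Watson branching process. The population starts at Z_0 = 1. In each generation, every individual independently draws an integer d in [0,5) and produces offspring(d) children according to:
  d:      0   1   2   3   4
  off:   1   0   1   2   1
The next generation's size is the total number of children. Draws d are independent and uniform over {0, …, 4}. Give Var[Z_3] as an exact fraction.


6/5

Outcome values over d=0..4: [1, 0, 1, 2, 1]
Σy = 5, Σy² = 7, M = 5
μ = 5/5 = 1,  σ² = 7/5 − (1)² = 2/5
V_0 = 0, E_0 = 1
V_1 = 2/5·E_0 + (1)²·V_0 = 2/5;  E_1 = 1
V_2 = 2/5·E_1 + (1)²·V_1 = 4/5;  E_2 = 1
V_3 = 2/5·E_2 + (1)²·V_2 = 6/5;  E_3 = 1
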